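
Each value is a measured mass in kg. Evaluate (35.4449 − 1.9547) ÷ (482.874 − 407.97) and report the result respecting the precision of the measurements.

0.4471

35.4449 − 1.9547 = 33.4902, limited to 4 d.p. → 6 s.f.; 482.874 − 407.97 = 74.904, limited to 2 d.p. → 4 s.f.
Carrying full precision, 33.4902 ÷ 74.904 = 0.447108298622…; keep min(6, 4) = 4 s.f.
Rounded to 4 significant figures: 0.4471.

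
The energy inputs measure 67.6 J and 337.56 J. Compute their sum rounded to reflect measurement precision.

67.6 J + 337.56 J = 405.16 J.
Addition/subtraction keeps the fewest decimal places: 67.6 → 1 decimal place, 337.56 → 2 decimal places; limit is 1.
Rounded to 1 decimal place: 4.052 × 10² J.

4.052 × 10² J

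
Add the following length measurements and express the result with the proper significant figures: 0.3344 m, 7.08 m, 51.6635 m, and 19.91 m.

78.99 m

0.3344 m + 7.08 m + 51.6635 m + 19.91 m = 78.9879 m.
Addition/subtraction keeps the fewest decimal places: 0.3344 → 4 decimal places, 7.08 → 2 decimal places, 51.6635 → 4 decimal places, 19.91 → 2 decimal places; limit is 2.
Rounded to 2 decimal places: 78.99 m.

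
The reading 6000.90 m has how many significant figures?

6000.90: trailing zeros after a decimal point are significant; zeros between nonzero digits are significant.

6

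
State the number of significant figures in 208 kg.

3

208: zeros between nonzero digits are significant.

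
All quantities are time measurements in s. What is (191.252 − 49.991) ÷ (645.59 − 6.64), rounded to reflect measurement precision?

2.2108 × 10^-1

191.252 − 49.991 = 141.261, limited to 3 d.p. → 6 s.f.; 645.59 − 6.64 = 638.95, limited to 2 d.p. → 5 s.f.
Carrying full precision, 141.261 ÷ 638.95 = 0.221083026841…; keep min(6, 5) = 5 s.f.
Rounded to 5 significant figures: 2.2108 × 10^-1.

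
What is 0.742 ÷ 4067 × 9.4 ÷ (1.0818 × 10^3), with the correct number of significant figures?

1.6 × 10^-6

0.742 ÷ 4067 × 9.4 ÷ (1.0818 × 10^3) = 0.00000158529689632…
Multiplication/division keeps the fewest significant figures: 0.742 → 3 s.f., 4067 → 4 s.f., 9.4 → 2 s.f., 1.0818 × 10^3 → 5 s.f.; limit is 2.
Rounded to 2 significant figures: 1.6 × 10^-6.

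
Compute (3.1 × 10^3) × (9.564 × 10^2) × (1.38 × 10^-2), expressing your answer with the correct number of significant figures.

(3.1 × 10^3) × (9.564 × 10^2) × (1.38 × 10^-2) = 40914.792
Multiplication/division keeps the fewest significant figures: 3.1 × 10^3 → 2 s.f., 9.564 × 10^2 → 4 s.f., 1.38 × 10^-2 → 3 s.f.; limit is 2.
Rounded to 2 significant figures: 4.1 × 10^4.

4.1 × 10^4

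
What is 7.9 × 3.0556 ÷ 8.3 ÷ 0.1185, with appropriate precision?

25

7.9 × 3.0556 ÷ 8.3 ÷ 0.1185 = 24.5429718876…
Multiplication/division keeps the fewest significant figures: 7.9 → 2 s.f., 3.0556 → 5 s.f., 8.3 → 2 s.f., 0.1185 → 4 s.f.; limit is 2.
Rounded to 2 significant figures: 25.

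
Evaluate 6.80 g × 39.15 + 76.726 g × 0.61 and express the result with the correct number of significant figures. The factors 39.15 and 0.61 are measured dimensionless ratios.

313 g

6.80 × 39.15 = 266.22 → 266 g (3 s.f., last digit at the 10^0 place).
76.726 × 0.61 = 46.80286 → 47 g (2 s.f., last digit at the 10^0 place).
Sum: 313.02286 g; keep the coarser place, 10^0.
Result: 313 g.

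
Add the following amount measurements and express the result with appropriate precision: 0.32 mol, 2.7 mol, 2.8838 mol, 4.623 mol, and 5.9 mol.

16.4 mol

0.32 mol + 2.7 mol + 2.8838 mol + 4.623 mol + 5.9 mol = 16.4268 mol.
Addition/subtraction keeps the fewest decimal places: 0.32 → 2 decimal places, 2.7 → 1 decimal place, 2.8838 → 4 decimal places, 4.623 → 3 decimal places, 5.9 → 1 decimal place; limit is 1.
Rounded to 1 decimal place: 16.4 mol.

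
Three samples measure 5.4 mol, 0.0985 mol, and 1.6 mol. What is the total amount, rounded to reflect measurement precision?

5.4 mol + 0.0985 mol + 1.6 mol = 7.0985 mol.
Addition/subtraction keeps the fewest decimal places: 5.4 → 1 decimal place, 0.0985 → 4 decimal places, 1.6 → 1 decimal place; limit is 1.
Rounded to 1 decimal place: 7.1 mol.

7.1 mol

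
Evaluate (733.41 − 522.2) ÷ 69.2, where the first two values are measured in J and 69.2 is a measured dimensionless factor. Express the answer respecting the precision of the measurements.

733.41 J − 522.2 J = 211.21 J; the difference is limited to 1 decimal place (4 s.f.).
Carrying full precision, 211.21 ÷ 69.2 = 3.05216763006… J; 69.2 has 3 s.f., so the result keeps min(4, 3) = 3 s.f.
Rounded to 3 significant figures: 3.05 J.

3.05 J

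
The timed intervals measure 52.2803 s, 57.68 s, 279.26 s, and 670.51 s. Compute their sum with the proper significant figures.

52.2803 s + 57.68 s + 279.26 s + 670.51 s = 1059.7303 s.
Addition/subtraction keeps the fewest decimal places: 52.2803 → 4 decimal places, 57.68 → 2 decimal places, 279.26 → 2 decimal places, 670.51 → 2 decimal places; limit is 2.
Rounded to 2 decimal places: 1059.73 s.

1059.73 s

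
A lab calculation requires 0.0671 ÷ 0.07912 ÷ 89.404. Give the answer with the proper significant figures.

0.00949

0.0671 ÷ 0.07912 ÷ 89.404 = 0.00948591637447…
Multiplication/division keeps the fewest significant figures: 0.0671 → 3 s.f., 0.07912 → 4 s.f., 89.404 → 5 s.f.; limit is 3.
Rounded to 3 significant figures: 0.00949.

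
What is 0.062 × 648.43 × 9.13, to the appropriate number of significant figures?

0.062 × 648.43 × 9.13 = 367.0502858
Multiplication/division keeps the fewest significant figures: 0.062 → 2 s.f., 648.43 → 5 s.f., 9.13 → 3 s.f.; limit is 2.
Rounded to 2 significant figures: 3.7 × 10².

3.7 × 10²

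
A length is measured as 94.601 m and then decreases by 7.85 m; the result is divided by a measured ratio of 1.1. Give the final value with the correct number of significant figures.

79 m

94.601 m − 7.85 m = 86.751 m; the difference is limited to 2 decimal places (4 s.f.).
Carrying full precision, 86.751 ÷ 1.1 = 78.8645454545… m; 1.1 has 2 s.f., so the result keeps min(4, 2) = 2 s.f.
Rounded to 2 significant figures: 79 m.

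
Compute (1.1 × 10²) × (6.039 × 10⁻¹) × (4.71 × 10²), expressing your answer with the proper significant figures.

3.1 × 10⁴

(1.1 × 10²) × (6.039 × 10⁻¹) × (4.71 × 10²) = 31288.059
Multiplication/division keeps the fewest significant figures: 1.1 × 10² → 2 s.f., 6.039 × 10⁻¹ → 4 s.f., 4.71 × 10² → 3 s.f.; limit is 2.
Rounded to 2 significant figures: 3.1 × 10⁴.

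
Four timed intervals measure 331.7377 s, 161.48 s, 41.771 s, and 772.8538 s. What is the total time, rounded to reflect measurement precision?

331.7377 s + 161.48 s + 41.771 s + 772.8538 s = 1307.8425 s.
Addition/subtraction keeps the fewest decimal places: 331.7377 → 4 decimal places, 161.48 → 2 decimal places, 41.771 → 3 decimal places, 772.8538 → 4 decimal places; limit is 2.
Rounded to 2 decimal places: 1.30784 × 10³ s.

1.30784 × 10³ s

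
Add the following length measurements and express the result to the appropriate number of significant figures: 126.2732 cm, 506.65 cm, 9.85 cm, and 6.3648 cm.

649.14 cm

126.2732 cm + 506.65 cm + 9.85 cm + 6.3648 cm = 649.1380 cm.
Addition/subtraction keeps the fewest decimal places: 126.2732 → 4 decimal places, 506.65 → 2 decimal places, 9.85 → 2 decimal places, 6.3648 → 4 decimal places; limit is 2.
Rounded to 2 decimal places: 649.14 cm.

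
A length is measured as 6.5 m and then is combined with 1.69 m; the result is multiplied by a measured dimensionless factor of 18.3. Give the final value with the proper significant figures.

6.5 m + 1.69 m = 8.19 m; the sum is limited to 1 decimal place (2 s.f.).
Carrying full precision, 8.19 × 18.3 = 149.877 m; 18.3 has 3 s.f., so the result keeps min(2, 3) = 2 s.f.
Rounded to 2 significant figures: 1.5 × 10² m.

1.5 × 10² m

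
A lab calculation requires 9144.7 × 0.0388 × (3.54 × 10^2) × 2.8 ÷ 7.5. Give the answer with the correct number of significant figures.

9144.7 × 0.0388 × (3.54 × 10^2) × 2.8 ÷ 7.5 = 46892.2658176
Multiplication/division keeps the fewest significant figures: 9144.7 → 5 s.f., 0.0388 → 3 s.f., 3.54 × 10^2 → 3 s.f., 2.8 → 2 s.f., 7.5 → 2 s.f.; limit is 2.
Rounded to 2 significant figures: 4.7 × 10^4.

4.7 × 10^4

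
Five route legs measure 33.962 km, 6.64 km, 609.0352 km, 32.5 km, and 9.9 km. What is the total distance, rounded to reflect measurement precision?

33.962 km + 6.64 km + 609.0352 km + 32.5 km + 9.9 km = 692.0372 km.
Addition/subtraction keeps the fewest decimal places: 33.962 → 3 decimal places, 6.64 → 2 decimal places, 609.0352 → 4 decimal places, 32.5 → 1 decimal place, 9.9 → 1 decimal place; limit is 1.
Rounded to 1 decimal place: 692.0 km.

692.0 km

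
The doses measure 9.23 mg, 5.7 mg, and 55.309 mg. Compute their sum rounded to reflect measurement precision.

70.2 mg

9.23 mg + 5.7 mg + 55.309 mg = 70.239 mg.
Addition/subtraction keeps the fewest decimal places: 9.23 → 2 decimal places, 5.7 → 1 decimal place, 55.309 → 3 decimal places; limit is 1.
Rounded to 1 decimal place: 70.2 mg.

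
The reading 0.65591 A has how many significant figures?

5

0.65591: leading zeros are not significant.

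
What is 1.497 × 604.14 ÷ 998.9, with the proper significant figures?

0.9054

1.497 × 604.14 ÷ 998.9 = 0.905393512864…
Multiplication/division keeps the fewest significant figures: 1.497 → 4 s.f., 604.14 → 5 s.f., 998.9 → 4 s.f.; limit is 4.
Rounded to 4 significant figures: 0.9054.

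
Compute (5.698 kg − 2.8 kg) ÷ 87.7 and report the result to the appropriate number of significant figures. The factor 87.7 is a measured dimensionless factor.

5.698 kg − 2.8 kg = 2.898 kg; the difference is limited to 1 decimal place (2 s.f.).
Carrying full precision, 2.898 ÷ 87.7 = 0.0330444697834… kg; 87.7 has 3 s.f., so the result keeps min(2, 3) = 2 s.f.
Rounded to 2 significant figures: 0.033 kg.

0.033 kg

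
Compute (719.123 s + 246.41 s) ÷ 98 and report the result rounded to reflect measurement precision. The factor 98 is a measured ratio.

719.123 s + 246.41 s = 965.533 s; the sum is limited to 2 decimal places (5 s.f.).
Carrying full precision, 965.533 ÷ 98 = 9.85237755102… s; 98 has 2 s.f., so the result keeps min(5, 2) = 2 s.f.
Rounded to 2 significant figures: 9.9 s.

9.9 s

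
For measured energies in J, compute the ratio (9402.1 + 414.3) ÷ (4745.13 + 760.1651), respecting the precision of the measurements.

1.7831

9402.1 + 414.3 = 9816.4, limited to 1 d.p. → 5 s.f.; 4745.13 + 760.1651 = 5505.2951, limited to 2 d.p. → 6 s.f.
Carrying full precision, 9816.4 ÷ 5505.2951 = 1.78308334461…; keep min(5, 6) = 5 s.f.
Rounded to 5 significant figures: 1.7831.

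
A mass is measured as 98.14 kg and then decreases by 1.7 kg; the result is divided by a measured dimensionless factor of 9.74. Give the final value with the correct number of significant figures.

98.14 kg − 1.7 kg = 96.44 kg; the difference is limited to 1 decimal place (3 s.f.).
Carrying full precision, 96.44 ÷ 9.74 = 9.90143737166… kg; 9.74 has 3 s.f., so the result keeps min(3, 3) = 3 s.f.
Rounded to 3 significant figures: 9.90 kg.

9.90 kg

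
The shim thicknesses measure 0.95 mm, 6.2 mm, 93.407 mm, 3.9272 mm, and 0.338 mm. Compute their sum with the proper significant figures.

0.95 mm + 6.2 mm + 93.407 mm + 3.9272 mm + 0.338 mm = 104.8222 mm.
Addition/subtraction keeps the fewest decimal places: 0.95 → 2 decimal places, 6.2 → 1 decimal place, 93.407 → 3 decimal places, 3.9272 → 4 decimal places, 0.338 → 3 decimal places; limit is 1.
Rounded to 1 decimal place: 104.8 mm.

104.8 mm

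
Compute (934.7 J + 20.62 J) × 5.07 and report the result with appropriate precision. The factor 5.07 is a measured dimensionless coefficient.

4.84 × 10³ J

934.7 J + 20.62 J = 955.32 J; the sum is limited to 1 decimal place (4 s.f.).
Carrying full precision, 955.32 × 5.07 = 4843.4724 J; 5.07 has 3 s.f., so the result keeps min(4, 3) = 3 s.f.
Rounded to 3 significant figures: 4.84 × 10³ J.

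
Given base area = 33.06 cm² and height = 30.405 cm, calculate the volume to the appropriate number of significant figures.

volume = 33.06 cm² × 30.405 cm = 1005.1893 cm³.
33.06 has 4 significant figures; 30.405 has 5.
Division/multiplication keeps the fewest: 4 significant figures.
Rounded: 1005 cm³.

1005 cm³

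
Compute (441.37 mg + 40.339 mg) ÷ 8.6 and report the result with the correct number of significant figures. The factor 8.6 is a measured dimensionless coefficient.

441.37 mg + 40.339 mg = 481.709 mg; the sum is limited to 2 decimal places (5 s.f.).
Carrying full precision, 481.709 ÷ 8.6 = 56.0126744186… mg; 8.6 has 2 s.f., so the result keeps min(5, 2) = 2 s.f.
Rounded to 2 significant figures: 56 mg.

56 mg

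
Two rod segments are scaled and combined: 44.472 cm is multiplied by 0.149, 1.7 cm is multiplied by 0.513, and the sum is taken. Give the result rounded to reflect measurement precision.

7.50 cm

44.472 × 0.149 = 6.626328 → 6.63 cm (3 s.f., last digit at the 10^-2 place).
1.7 × 0.513 = 0.8721 → 0.87 cm (2 s.f., last digit at the 10^-2 place).
Sum: 7.498428 cm; keep the coarser place, 10^-2.
Result: 7.50 cm.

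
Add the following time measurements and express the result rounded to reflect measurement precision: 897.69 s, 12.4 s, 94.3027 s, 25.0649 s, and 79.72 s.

897.69 s + 12.4 s + 94.3027 s + 25.0649 s + 79.72 s = 1109.1776 s.
Addition/subtraction keeps the fewest decimal places: 897.69 → 2 decimal places, 12.4 → 1 decimal place, 94.3027 → 4 decimal places, 25.0649 → 4 decimal places, 79.72 → 2 decimal places; limit is 1.
Rounded to 1 decimal place: 1109.2 s.

1109.2 s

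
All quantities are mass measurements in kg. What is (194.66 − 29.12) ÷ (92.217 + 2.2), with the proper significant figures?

1.75

194.66 − 29.12 = 165.54, limited to 2 d.p. → 5 s.f.; 92.217 + 2.2 = 94.417, limited to 1 d.p. → 3 s.f.
Carrying full precision, 165.54 ÷ 94.417 = 1.75328595486…; keep min(5, 3) = 3 s.f.
Rounded to 3 significant figures: 1.75.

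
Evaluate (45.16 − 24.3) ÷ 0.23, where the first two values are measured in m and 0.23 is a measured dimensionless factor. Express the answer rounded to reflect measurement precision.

91 m

45.16 m − 24.3 m = 20.86 m; the difference is limited to 1 decimal place (3 s.f.).
Carrying full precision, 20.86 ÷ 0.23 = 90.6956521739… m; 0.23 has 2 s.f., so the result keeps min(3, 2) = 2 s.f.
Rounded to 2 significant figures: 91 m.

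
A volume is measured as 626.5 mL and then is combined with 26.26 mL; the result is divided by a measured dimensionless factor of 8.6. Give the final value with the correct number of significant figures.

76 mL

626.5 mL + 26.26 mL = 652.76 mL; the sum is limited to 1 decimal place (4 s.f.).
Carrying full precision, 652.76 ÷ 8.6 = 75.9023255814… mL; 8.6 has 2 s.f., so the result keeps min(4, 2) = 2 s.f.
Rounded to 2 significant figures: 76 mL.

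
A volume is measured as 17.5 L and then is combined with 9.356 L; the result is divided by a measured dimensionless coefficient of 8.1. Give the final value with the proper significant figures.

3.3 L

17.5 L + 9.356 L = 26.856 L; the sum is limited to 1 decimal place (3 s.f.).
Carrying full precision, 26.856 ÷ 8.1 = 3.31555555556… L; 8.1 has 2 s.f., so the result keeps min(3, 2) = 2 s.f.
Rounded to 2 significant figures: 3.3 L.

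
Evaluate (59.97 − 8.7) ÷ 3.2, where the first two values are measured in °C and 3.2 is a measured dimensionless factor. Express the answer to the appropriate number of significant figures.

16 °C

59.97 °C − 8.7 °C = 51.27 °C; the difference is limited to 1 decimal place (3 s.f.).
Carrying full precision, 51.27 ÷ 3.2 = 16.021875 °C; 3.2 has 2 s.f., so the result keeps min(3, 2) = 2 s.f.
Rounded to 2 significant figures: 16 °C.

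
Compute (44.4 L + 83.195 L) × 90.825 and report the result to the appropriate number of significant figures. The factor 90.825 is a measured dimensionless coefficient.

1.159 × 10^4 L

44.4 L + 83.195 L = 127.595 L; the sum is limited to 1 decimal place (4 s.f.).
Carrying full precision, 127.595 × 90.825 = 11588.815875 L; 90.825 has 5 s.f., so the result keeps min(4, 5) = 4 s.f.
Rounded to 4 significant figures: 1.159 × 10^4 L.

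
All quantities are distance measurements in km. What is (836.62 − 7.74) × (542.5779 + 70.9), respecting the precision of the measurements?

5.085 × 10^5 km²

836.62 − 7.74 = 828.88, limited to 2 d.p. → 5 s.f.; 542.5779 + 70.9 = 613.4779, limited to 1 d.p. → 4 s.f.
Carrying full precision, 828.88 × 613.4779 = 508499.561752; keep min(5, 4) = 4 s.f.
Rounded to 4 significant figures: 5.085 × 10^5 km².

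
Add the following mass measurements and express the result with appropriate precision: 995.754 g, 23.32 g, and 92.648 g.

995.754 g + 23.32 g + 92.648 g = 1111.722 g.
Addition/subtraction keeps the fewest decimal places: 995.754 → 3 decimal places, 23.32 → 2 decimal places, 92.648 → 3 decimal places; limit is 2.
Rounded to 2 decimal places: 1111.72 g.

1111.72 g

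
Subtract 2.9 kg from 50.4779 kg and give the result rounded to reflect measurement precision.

47.6 kg

50.4779 kg − 2.9 kg = 47.5779 kg.
Addition/subtraction keeps the fewest decimal places: 50.4779 → 4 decimal places, 2.9 → 1 decimal place; limit is 1.
Rounded to 1 decimal place: 47.6 kg.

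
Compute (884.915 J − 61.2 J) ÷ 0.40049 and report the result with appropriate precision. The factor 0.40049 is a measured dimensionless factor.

884.915 J − 61.2 J = 823.715 J; the difference is limited to 1 decimal place (4 s.f.).
Carrying full precision, 823.715 ÷ 0.40049 = 2056.76795925… J; 0.40049 has 5 s.f., so the result keeps min(4, 5) = 4 s.f.
Rounded to 4 significant figures: 2057 J.

2057 J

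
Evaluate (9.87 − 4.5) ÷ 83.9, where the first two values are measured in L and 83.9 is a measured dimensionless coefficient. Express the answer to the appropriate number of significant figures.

9.87 L − 4.5 L = 5.37 L; the difference is limited to 1 decimal place (2 s.f.).
Carrying full precision, 5.37 ÷ 83.9 = 0.0640047675805… L; 83.9 has 3 s.f., so the result keeps min(2, 3) = 2 s.f.
Rounded to 2 significant figures: 0.064 L.

0.064 L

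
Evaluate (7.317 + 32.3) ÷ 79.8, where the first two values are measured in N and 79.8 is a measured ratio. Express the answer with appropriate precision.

0.496 N

7.317 N + 32.3 N = 39.617 N; the sum is limited to 1 decimal place (3 s.f.).
Carrying full precision, 39.617 ÷ 79.8 = 0.496453634085… N; 79.8 has 3 s.f., so the result keeps min(3, 3) = 3 s.f.
Rounded to 3 significant figures: 0.496 N.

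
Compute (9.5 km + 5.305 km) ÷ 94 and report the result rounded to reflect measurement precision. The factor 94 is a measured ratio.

9.5 km + 5.305 km = 14.805 km; the sum is limited to 1 decimal place (3 s.f.).
Carrying full precision, 14.805 ÷ 94 = 0.1575 km; 94 has 2 s.f., so the result keeps min(3, 2) = 2 s.f.
Rounded to 2 significant figures: 0.16 km.

0.16 km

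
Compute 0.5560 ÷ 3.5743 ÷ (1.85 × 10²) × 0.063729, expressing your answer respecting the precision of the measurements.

0.5560 ÷ 3.5743 ÷ (1.85 × 10²) × 0.063729 = 0.0000535857317744…
Multiplication/division keeps the fewest significant figures: 0.5560 → 4 s.f., 3.5743 → 5 s.f., 1.85 × 10² → 3 s.f., 0.063729 → 5 s.f.; limit is 3.
Rounded to 3 significant figures: 5.36 × 10⁻⁵.

5.36 × 10⁻⁵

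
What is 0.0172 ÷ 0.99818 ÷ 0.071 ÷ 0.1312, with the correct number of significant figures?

0.0172 ÷ 0.99818 ÷ 0.071 ÷ 0.1312 = 1.84981117713…
Multiplication/division keeps the fewest significant figures: 0.0172 → 3 s.f., 0.99818 → 5 s.f., 0.071 → 2 s.f., 0.1312 → 4 s.f.; limit is 2.
Rounded to 2 significant figures: 1.8.

1.8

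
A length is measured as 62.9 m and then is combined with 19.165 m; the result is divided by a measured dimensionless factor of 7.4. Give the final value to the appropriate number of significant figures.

11 m

62.9 m + 19.165 m = 82.065 m; the sum is limited to 1 decimal place (3 s.f.).
Carrying full precision, 82.065 ÷ 7.4 = 11.0898648649… m; 7.4 has 2 s.f., so the result keeps min(3, 2) = 2 s.f.
Rounded to 2 significant figures: 11 m.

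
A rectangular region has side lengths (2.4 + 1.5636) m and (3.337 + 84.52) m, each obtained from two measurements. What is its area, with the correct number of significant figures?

2.4 + 1.5636 = 3.9636, limited to 1 d.p. → 2 s.f.; 3.337 + 84.52 = 87.857, limited to 2 d.p. → 4 s.f.
Carrying full precision, 3.9636 × 87.857 = 348.2300052; keep min(2, 4) = 2 s.f.
Rounded to 2 significant figures: 3.5 × 10^2 m².

3.5 × 10^2 m²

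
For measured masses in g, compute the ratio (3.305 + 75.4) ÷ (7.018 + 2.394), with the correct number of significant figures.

3.305 + 75.4 = 78.705, limited to 1 d.p. → 3 s.f.; 7.018 + 2.394 = 9.412, limited to 3 d.p. → 4 s.f.
Carrying full precision, 78.705 ÷ 9.412 = 8.36219719507…; keep min(3, 4) = 3 s.f.
Rounded to 3 significant figures: 8.36.

8.36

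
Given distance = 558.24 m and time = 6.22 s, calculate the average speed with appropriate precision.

average speed = 558.24 m ÷ 6.22 s = 89.7491961415… m/s.
558.24 has 5 significant figures; 6.22 has 3.
Division/multiplication keeps the fewest: 3 significant figures.
Rounded: 89.7 m/s.

89.7 m/s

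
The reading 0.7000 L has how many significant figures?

4

0.7000: leading zeros are not significant; trailing zeros after a decimal point are significant.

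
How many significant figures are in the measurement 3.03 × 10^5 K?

3

3.03 × 10^5: in scientific notation every digit of the coefficient is significant.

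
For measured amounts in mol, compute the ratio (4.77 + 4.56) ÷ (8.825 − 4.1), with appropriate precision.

4.77 + 4.56 = 9.33, limited to 2 d.p. → 3 s.f.; 8.825 − 4.1 = 4.725, limited to 1 d.p. → 2 s.f.
Carrying full precision, 9.33 ÷ 4.725 = 1.9746031746…; keep min(3, 2) = 2 s.f.
Rounded to 2 significant figures: 2.0.

2.0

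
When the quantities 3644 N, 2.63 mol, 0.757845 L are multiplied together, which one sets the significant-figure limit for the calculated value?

3644 N → 4 s.f.; 2.63 mol → 3 s.f.; 0.757845 L → 6 s.f.
The fewest is 3 significant figures, from 2.63 mol.

2.63 mol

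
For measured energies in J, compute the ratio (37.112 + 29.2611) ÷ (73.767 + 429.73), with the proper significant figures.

37.112 + 29.2611 = 66.3731, limited to 3 d.p. → 5 s.f.; 73.767 + 429.73 = 503.497, limited to 2 d.p. → 5 s.f.
Carrying full precision, 66.3731 ÷ 503.497 = 0.131824221396…; keep min(5, 5) = 5 s.f.
Rounded to 5 significant figures: 0.13182.

0.13182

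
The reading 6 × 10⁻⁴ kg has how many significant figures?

6 × 10⁻⁴: in scientific notation every digit of the coefficient is significant.

1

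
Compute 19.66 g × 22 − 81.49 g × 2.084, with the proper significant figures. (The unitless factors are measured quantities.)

2.6 × 10^2 g

19.66 × 22 = 432.52 → 4.3 × 10^2 g (2 s.f., last digit at the 10^1 place).
81.49 × 2.084 = 169.82516 → 169.8 g (4 s.f., last digit at the 10^-1 place).
Difference: 262.69484 g; keep the coarser place, 10^1.
Result: 2.6 × 10^2 g.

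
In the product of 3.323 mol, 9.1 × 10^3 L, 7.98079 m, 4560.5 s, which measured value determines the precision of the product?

9.1 × 10^3 L

3.323 mol → 4 s.f.; 9.1 × 10^3 L → 2 s.f.; 7.98079 m → 6 s.f.; 4560.5 s → 5 s.f.
The fewest is 2 significant figures, from 9.1 × 10^3 L.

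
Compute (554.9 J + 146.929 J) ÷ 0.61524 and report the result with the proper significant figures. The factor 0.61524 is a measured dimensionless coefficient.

554.9 J + 146.929 J = 701.829 J; the sum is limited to 1 decimal place (4 s.f.).
Carrying full precision, 701.829 ÷ 0.61524 = 1140.74019895… J; 0.61524 has 5 s.f., so the result keeps min(4, 5) = 4 s.f.
Rounded to 4 significant figures: 1141 J.

1141 J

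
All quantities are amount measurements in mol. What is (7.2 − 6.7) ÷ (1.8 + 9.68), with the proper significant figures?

0.04

7.2 − 6.7 = 0.5, limited to 1 d.p. → 1 s.f.; 1.8 + 9.68 = 11.48, limited to 1 d.p. → 3 s.f.
Carrying full precision, 0.5 ÷ 11.48 = 0.0435540069686…; keep min(1, 3) = 1 s.f.
Rounded to 1 significant figure: 0.04.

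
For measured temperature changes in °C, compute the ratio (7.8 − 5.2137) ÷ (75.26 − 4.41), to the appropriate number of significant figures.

0.037

7.8 − 5.2137 = 2.5863, limited to 1 d.p. → 2 s.f.; 75.26 − 4.41 = 70.85, limited to 2 d.p. → 4 s.f.
Carrying full precision, 2.5863 ÷ 70.85 = 0.0365038814397…; keep min(2, 4) = 2 s.f.
Rounded to 2 significant figures: 0.037.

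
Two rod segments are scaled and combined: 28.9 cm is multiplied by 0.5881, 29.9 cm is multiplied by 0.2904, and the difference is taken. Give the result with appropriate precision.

8.3 cm

28.9 × 0.5881 = 16.99609 → 17.0 cm (3 s.f., last digit at the 10^-1 place).
29.9 × 0.2904 = 8.68296 → 8.68 cm (3 s.f., last digit at the 10^-2 place).
Difference: 8.31313 cm; keep the coarser place, 10^-1.
Result: 8.3 cm.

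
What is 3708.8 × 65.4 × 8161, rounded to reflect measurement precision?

3708.8 × 65.4 × 8161 = 1.97949559872 × 10^9
Multiplication/division keeps the fewest significant figures: 3708.8 → 5 s.f., 65.4 → 3 s.f., 8161 → 4 s.f.; limit is 3.
Rounded to 3 significant figures: 1.98 × 10^9.

1.98 × 10^9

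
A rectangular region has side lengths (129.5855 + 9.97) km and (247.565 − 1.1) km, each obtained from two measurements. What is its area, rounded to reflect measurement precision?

3.440 × 10^4 km²

129.5855 + 9.97 = 139.5555, limited to 2 d.p. → 5 s.f.; 247.565 − 1.1 = 246.465, limited to 1 d.p. → 4 s.f.
Carrying full precision, 139.5555 × 246.465 = 34395.5463075; keep min(5, 4) = 4 s.f.
Rounded to 4 significant figures: 3.440 × 10^4 km².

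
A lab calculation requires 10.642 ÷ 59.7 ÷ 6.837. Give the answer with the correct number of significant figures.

0.0261

10.642 ÷ 59.7 ÷ 6.837 = 0.0260725400686…
Multiplication/division keeps the fewest significant figures: 10.642 → 5 s.f., 59.7 → 3 s.f., 6.837 → 4 s.f.; limit is 3.
Rounded to 3 significant figures: 0.0261.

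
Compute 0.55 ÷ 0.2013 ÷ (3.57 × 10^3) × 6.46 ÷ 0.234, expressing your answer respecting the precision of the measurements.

0.55 ÷ 0.2013 ÷ (3.57 × 10^3) × 6.46 ÷ 0.234 = 0.021128436429…
Multiplication/division keeps the fewest significant figures: 0.55 → 2 s.f., 0.2013 → 4 s.f., 3.57 × 10^3 → 3 s.f., 6.46 → 3 s.f., 0.234 → 3 s.f.; limit is 2.
Rounded to 2 significant figures: 0.021.

0.021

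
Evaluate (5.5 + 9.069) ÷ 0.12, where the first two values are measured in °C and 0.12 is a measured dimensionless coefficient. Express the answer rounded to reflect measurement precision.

5.5 °C + 9.069 °C = 14.569 °C; the sum is limited to 1 decimal place (3 s.f.).
Carrying full precision, 14.569 ÷ 0.12 = 121.408333333… °C; 0.12 has 2 s.f., so the result keeps min(3, 2) = 2 s.f.
Rounded to 2 significant figures: 1.2 × 10² °C.

1.2 × 10² °C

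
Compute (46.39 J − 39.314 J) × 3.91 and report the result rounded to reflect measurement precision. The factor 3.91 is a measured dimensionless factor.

46.39 J − 39.314 J = 7.076 J; the difference is limited to 2 decimal places (3 s.f.).
Carrying full precision, 7.076 × 3.91 = 27.66716 J; 3.91 has 3 s.f., so the result keeps min(3, 3) = 3 s.f.
Rounded to 3 significant figures: 27.7 J.

27.7 J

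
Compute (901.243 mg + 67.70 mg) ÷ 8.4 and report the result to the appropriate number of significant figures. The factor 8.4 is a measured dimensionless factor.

901.243 mg + 67.70 mg = 968.943 mg; the sum is limited to 2 decimal places (5 s.f.).
Carrying full precision, 968.943 ÷ 8.4 = 115.350357143… mg; 8.4 has 2 s.f., so the result keeps min(5, 2) = 2 s.f.
Rounded to 2 significant figures: 1.2 × 10^2 mg.

1.2 × 10^2 mg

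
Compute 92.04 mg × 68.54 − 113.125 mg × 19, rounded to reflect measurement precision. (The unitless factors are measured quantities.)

4.2 × 10³ mg

92.04 × 68.54 = 6308.4216 → 6308 mg (4 s.f., last digit at the 10^0 place).
113.125 × 19 = 2149.375 → 2.1 × 10³ mg (2 s.f., last digit at the 10^2 place).
Difference: 4159.0466 mg; keep the coarser place, 10^2.
Result: 4.2 × 10³ mg.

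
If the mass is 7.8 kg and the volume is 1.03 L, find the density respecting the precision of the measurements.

density = 7.8 kg ÷ 1.03 L = 7.57281553398… kg/L.
7.8 has 2 significant figures; 1.03 has 3.
Division/multiplication keeps the fewest: 2 significant figures.
Rounded: 7.6 kg/L.

7.6 kg/L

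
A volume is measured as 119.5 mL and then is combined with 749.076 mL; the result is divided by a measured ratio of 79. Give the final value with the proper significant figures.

11 mL

119.5 mL + 749.076 mL = 868.576 mL; the sum is limited to 1 decimal place (4 s.f.).
Carrying full precision, 868.576 ÷ 79 = 10.9946329114… mL; 79 has 2 s.f., so the result keeps min(4, 2) = 2 s.f.
Rounded to 2 significant figures: 11 mL.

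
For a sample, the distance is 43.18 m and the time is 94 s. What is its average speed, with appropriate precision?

average speed = 43.18 m ÷ 94 s = 0.459361702128… m/s.
43.18 has 4 significant figures; 94 has 2.
Division/multiplication keeps the fewest: 2 significant figures.
Rounded: 0.46 m/s.

0.46 m/s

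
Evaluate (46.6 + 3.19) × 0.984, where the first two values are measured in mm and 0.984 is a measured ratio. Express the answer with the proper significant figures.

49.0 mm

46.6 mm + 3.19 mm = 49.79 mm; the sum is limited to 1 decimal place (3 s.f.).
Carrying full precision, 49.79 × 0.984 = 48.99336 mm; 0.984 has 3 s.f., so the result keeps min(3, 3) = 3 s.f.
Rounded to 3 significant figures: 49.0 mm.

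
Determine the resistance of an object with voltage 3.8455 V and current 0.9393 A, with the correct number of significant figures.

resistance = 3.8455 V ÷ 0.9393 A = 4.09400617481… Ω.
3.8455 has 5 significant figures; 0.9393 has 4.
Division/multiplication keeps the fewest: 4 significant figures.
Rounded: 4.094 Ω.

4.094 Ω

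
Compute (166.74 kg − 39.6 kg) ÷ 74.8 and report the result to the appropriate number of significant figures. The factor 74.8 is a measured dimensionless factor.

166.74 kg − 39.6 kg = 127.14 kg; the difference is limited to 1 decimal place (4 s.f.).
Carrying full precision, 127.14 ÷ 74.8 = 1.69973262032… kg; 74.8 has 3 s.f., so the result keeps min(4, 3) = 3 s.f.
Rounded to 3 significant figures: 1.70 kg.

1.70 kg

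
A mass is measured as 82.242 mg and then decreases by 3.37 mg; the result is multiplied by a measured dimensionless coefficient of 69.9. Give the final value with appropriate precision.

82.242 mg − 3.37 mg = 78.872 mg; the difference is limited to 2 decimal places (4 s.f.).
Carrying full precision, 78.872 × 69.9 = 5513.1528 mg; 69.9 has 3 s.f., so the result keeps min(4, 3) = 3 s.f.
Rounded to 3 significant figures: 5.51 × 10^3 mg.

5.51 × 10^3 mg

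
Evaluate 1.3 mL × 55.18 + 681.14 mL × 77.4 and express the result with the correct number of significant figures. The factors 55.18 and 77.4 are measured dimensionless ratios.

1.3 × 55.18 = 71.734 → 72 mL (2 s.f., last digit at the 10^0 place).
681.14 × 77.4 = 52720.236 → 5.27 × 10⁴ mL (3 s.f., last digit at the 10^2 place).
Sum: 52791.97 mL; keep the coarser place, 10^2.
Result: 5.28 × 10⁴ mL.

5.28 × 10⁴ mL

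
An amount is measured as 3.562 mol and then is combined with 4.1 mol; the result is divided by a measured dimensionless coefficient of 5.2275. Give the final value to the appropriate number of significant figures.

3.562 mol + 4.1 mol = 7.662 mol; the sum is limited to 1 decimal place (2 s.f.).
Carrying full precision, 7.662 ÷ 5.2275 = 1.46571018651… mol; 5.2275 has 5 s.f., so the result keeps min(2, 5) = 2 s.f.
Rounded to 2 significant figures: 1.5 mol.

1.5 mol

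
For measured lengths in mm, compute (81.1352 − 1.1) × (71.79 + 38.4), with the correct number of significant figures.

8.82 × 10^3 mm²

81.1352 − 1.1 = 80.0352, limited to 1 d.p. → 3 s.f.; 71.79 + 38.4 = 110.19, limited to 1 d.p. → 4 s.f.
Carrying full precision, 80.0352 × 110.19 = 8819.078688; keep min(3, 4) = 3 s.f.
Rounded to 3 significant figures: 8.82 × 10^3 mm².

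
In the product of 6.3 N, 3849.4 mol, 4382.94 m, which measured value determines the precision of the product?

6.3 N

6.3 N → 2 s.f.; 3849.4 mol → 5 s.f.; 4382.94 m → 6 s.f.
The fewest is 2 significant figures, from 6.3 N.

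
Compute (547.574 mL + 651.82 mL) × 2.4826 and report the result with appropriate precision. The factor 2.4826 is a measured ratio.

2977.6 mL

547.574 mL + 651.82 mL = 1199.394 mL; the sum is limited to 2 decimal places (6 s.f.).
Carrying full precision, 1199.394 × 2.4826 = 2977.6155444 mL; 2.4826 has 5 s.f., so the result keeps min(6, 5) = 5 s.f.
Rounded to 5 significant figures: 2977.6 mL.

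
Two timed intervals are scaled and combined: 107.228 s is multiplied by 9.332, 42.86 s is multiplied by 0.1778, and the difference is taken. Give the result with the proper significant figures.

993 s

107.228 × 9.332 = 1000.651696 → 1001 s (4 s.f., last digit at the 10^0 place).
42.86 × 0.1778 = 7.620508 → 7.621 s (4 s.f., last digit at the 10^-3 place).
Difference: 993.031188 s; keep the coarser place, 10^0.
Result: 993 s.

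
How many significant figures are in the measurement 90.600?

5

90.600: trailing zeros after a decimal point are significant; zeros between nonzero digits are significant.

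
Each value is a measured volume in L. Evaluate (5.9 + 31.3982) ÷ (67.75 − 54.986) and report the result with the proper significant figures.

5.9 + 31.3982 = 37.2982, limited to 1 d.p. → 3 s.f.; 67.75 − 54.986 = 12.764, limited to 2 d.p. → 4 s.f.
Carrying full precision, 37.2982 ÷ 12.764 = 2.92214039486…; keep min(3, 4) = 3 s.f.
Rounded to 3 significant figures: 2.92.

2.92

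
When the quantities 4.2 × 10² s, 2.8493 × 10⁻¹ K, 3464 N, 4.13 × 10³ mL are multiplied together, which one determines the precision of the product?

4.2 × 10² s

4.2 × 10² s → 2 s.f.; 2.8493 × 10⁻¹ K → 5 s.f.; 3464 N → 4 s.f.; 4.13 × 10³ mL → 3 s.f.
The fewest is 2 significant figures, from 4.2 × 10² s.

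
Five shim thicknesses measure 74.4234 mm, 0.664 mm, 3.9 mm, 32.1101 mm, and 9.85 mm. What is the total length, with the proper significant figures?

120.9 mm

74.4234 mm + 0.664 mm + 3.9 mm + 32.1101 mm + 9.85 mm = 120.9475 mm.
Addition/subtraction keeps the fewest decimal places: 74.4234 → 4 decimal places, 0.664 → 3 decimal places, 3.9 → 1 decimal place, 32.1101 → 4 decimal places, 9.85 → 2 decimal places; limit is 1.
Rounded to 1 decimal place: 120.9 mm.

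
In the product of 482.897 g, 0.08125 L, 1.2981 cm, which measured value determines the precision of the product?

482.897 g → 6 s.f.; 0.08125 L → 4 s.f.; 1.2981 cm → 5 s.f.
The fewest is 4 significant figures, from 0.08125 L.

0.08125 L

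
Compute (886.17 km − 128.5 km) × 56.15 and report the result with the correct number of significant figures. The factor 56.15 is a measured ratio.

4.254 × 10⁴ km

886.17 km − 128.5 km = 757.67 km; the difference is limited to 1 decimal place (4 s.f.).
Carrying full precision, 757.67 × 56.15 = 42543.1705 km; 56.15 has 4 s.f., so the result keeps min(4, 4) = 4 s.f.
Rounded to 4 significant figures: 4.254 × 10⁴ km.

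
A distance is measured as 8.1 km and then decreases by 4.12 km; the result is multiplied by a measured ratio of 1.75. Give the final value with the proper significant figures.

7.0 km

8.1 km − 4.12 km = 3.98 km; the difference is limited to 1 decimal place (2 s.f.).
Carrying full precision, 3.98 × 1.75 = 6.965 km; 1.75 has 3 s.f., so the result keeps min(2, 3) = 2 s.f.
Rounded to 2 significant figures: 7.0 km.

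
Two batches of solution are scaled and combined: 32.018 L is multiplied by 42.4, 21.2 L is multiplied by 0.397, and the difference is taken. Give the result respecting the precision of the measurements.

1.35 × 10³ L

32.018 × 42.4 = 1357.5632 → 1.36 × 10³ L (3 s.f., last digit at the 10^1 place).
21.2 × 0.397 = 8.4164 → 8.42 L (3 s.f., last digit at the 10^-2 place).
Difference: 1349.1468 L; keep the coarser place, 10^1.
Result: 1.35 × 10³ L.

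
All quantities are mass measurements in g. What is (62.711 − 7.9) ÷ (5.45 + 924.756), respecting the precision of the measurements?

0.0589

62.711 − 7.9 = 54.811, limited to 1 d.p. → 3 s.f.; 5.45 + 924.756 = 930.206, limited to 2 d.p. → 5 s.f.
Carrying full precision, 54.811 ÷ 930.206 = 0.0589235072661…; keep min(3, 5) = 3 s.f.
Rounded to 3 significant figures: 0.0589.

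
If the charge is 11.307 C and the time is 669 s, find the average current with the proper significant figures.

0.0169 A

average current = 11.307 C ÷ 669 s = 0.0169013452915… A.
11.307 has 5 significant figures; 669 has 3.
Division/multiplication keeps the fewest: 3 significant figures.
Rounded: 0.0169 A.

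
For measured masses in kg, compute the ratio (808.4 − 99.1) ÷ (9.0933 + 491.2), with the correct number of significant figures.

1.418

808.4 − 99.1 = 709.3, limited to 1 d.p. → 4 s.f.; 9.0933 + 491.2 = 500.2933, limited to 1 d.p. → 4 s.f.
Carrying full precision, 709.3 ÷ 500.2933 = 1.41776833709…; keep min(4, 4) = 4 s.f.
Rounded to 4 significant figures: 1.418.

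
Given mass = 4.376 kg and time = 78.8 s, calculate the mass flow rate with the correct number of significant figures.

0.0555 kg/s

mass flow rate = 4.376 kg ÷ 78.8 s = 0.0555329949239… kg/s.
4.376 has 4 significant figures; 78.8 has 3.
Division/multiplication keeps the fewest: 3 significant figures.
Rounded: 0.0555 kg/s.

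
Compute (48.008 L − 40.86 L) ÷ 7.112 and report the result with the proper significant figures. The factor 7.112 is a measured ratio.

1.01 L

48.008 L − 40.86 L = 7.148 L; the difference is limited to 2 decimal places (3 s.f.).
Carrying full precision, 7.148 ÷ 7.112 = 1.00506186727… L; 7.112 has 4 s.f., so the result keeps min(3, 4) = 3 s.f.
Rounded to 3 significant figures: 1.01 L.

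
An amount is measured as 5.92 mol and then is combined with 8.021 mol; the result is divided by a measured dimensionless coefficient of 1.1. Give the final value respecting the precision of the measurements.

13 mol

5.92 mol + 8.021 mol = 13.941 mol; the sum is limited to 2 decimal places (4 s.f.).
Carrying full precision, 13.941 ÷ 1.1 = 12.6736363636… mol; 1.1 has 2 s.f., so the result keeps min(4, 2) = 2 s.f.
Rounded to 2 significant figures: 13 mol.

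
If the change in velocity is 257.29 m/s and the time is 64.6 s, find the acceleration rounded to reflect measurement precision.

acceleration = 257.29 m/s ÷ 64.6 s = 3.98281733746… m/s².
257.29 has 5 significant figures; 64.6 has 3.
Division/multiplication keeps the fewest: 3 significant figures.
Rounded: 3.98 m/s².

3.98 m/s²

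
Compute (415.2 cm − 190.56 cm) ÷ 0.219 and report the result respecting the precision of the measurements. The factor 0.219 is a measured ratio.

415.2 cm − 190.56 cm = 224.64 cm; the difference is limited to 1 decimal place (4 s.f.).
Carrying full precision, 224.64 ÷ 0.219 = 1025.75342466… cm; 0.219 has 3 s.f., so the result keeps min(4, 3) = 3 s.f.
Rounded to 3 significant figures: 1.03 × 10^3 cm.

1.03 × 10^3 cm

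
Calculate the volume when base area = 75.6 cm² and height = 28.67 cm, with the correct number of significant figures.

volume = 75.6 cm² × 28.67 cm = 2167.452 cm³.
75.6 has 3 significant figures; 28.67 has 4.
Division/multiplication keeps the fewest: 3 significant figures.
Rounded: 2.17 × 10^3 cm³.

2.17 × 10^3 cm³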